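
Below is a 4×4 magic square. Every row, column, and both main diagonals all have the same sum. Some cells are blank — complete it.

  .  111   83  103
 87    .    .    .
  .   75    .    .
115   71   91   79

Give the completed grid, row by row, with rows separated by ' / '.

Row 4 is already complete: 115 + 71 + 91 + 79 = 356, so that is the magic constant.
Row 1 must total 356; the given cells sum to 297, so (1,1) = 59.
From column 1, 356 − (59 + 87 + 115) gives (3,1) = 95.
From column 2, 356 − (111 + 75 + 71) gives (2,2) = 99.
From main diagonal, 356 − (59 + 99 + 79) gives (3,3) = 119.
Anti-diagonal must total 356; the given cells sum to 293, so (2,3) = 63.
Row 2 needs 356; the known cells sum to 249, so (2,4) = 107.
Using row 3: 95 + 75 + 119 + ? → (3,4) = 356 − 289 = 67.

59 111 83 103 / 87 99 63 107 / 95 75 119 67 / 115 71 91 79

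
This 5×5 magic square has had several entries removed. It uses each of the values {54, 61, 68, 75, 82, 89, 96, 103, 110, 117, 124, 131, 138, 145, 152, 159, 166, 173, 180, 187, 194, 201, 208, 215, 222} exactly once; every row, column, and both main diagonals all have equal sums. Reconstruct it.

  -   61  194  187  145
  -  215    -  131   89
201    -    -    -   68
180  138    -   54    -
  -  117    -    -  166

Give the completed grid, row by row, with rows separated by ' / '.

The 25 entries sum to 3450, so each line sums to 3450/5 = 690.
The remaining cell in row 1 is (1,1) = 690 − 587 = 103.
The remaining cell in column 2 is (3,2) = 690 − 531 = 159.
Column 5 needs 690; the known cells sum to 468, so (4,5) = 222.
Main diagonal must total 690; the given cells sum to 538, so (3,3) = 152.
The remaining cell in anti-diagonal is (5,1) = 690 − 566 = 124.
Row 3 must total 690; the given cells sum to 580, so (3,4) = 110.
Using row 4: 180 + 138 + 54 + 222 + ? → (4,3) = 690 − 594 = 96.
Column 1 must total 690; the given cells sum to 608, so (2,1) = 82.
Column 4 must total 690; the given cells sum to 482, so (5,4) = 208.
The remaining cell in row 2 is (2,3) = 690 − 517 = 173.
Row 5: 124 + 117 + 208 + 166 + ? = 690, so (5,3) = 75.

103 61 194 187 145 / 82 215 173 131 89 / 201 159 152 110 68 / 180 138 96 54 222 / 124 117 75 208 166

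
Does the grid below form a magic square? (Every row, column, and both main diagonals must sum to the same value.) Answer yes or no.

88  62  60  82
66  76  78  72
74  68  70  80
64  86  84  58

Row 1: 88 + 62 + 60 + 82 = 292.
Row 2: 66 + 76 + 78 + 72 = 292.
Row 3: 74 + 68 + 70 + 80 = 292.
Row 4: 64 + 86 + 84 + 58 = 292.
Column 1: 88 + 66 + 74 + 64 = 292.
Column 2: 62 + 76 + 68 + 86 = 292.
Column 3: 60 + 78 + 70 + 84 = 292.
Column 4: 82 + 72 + 80 + 58 = 292.
Main diagonal: 88 + 76 + 70 + 58 = 292.
Anti-diagonal: 82 + 78 + 68 + 64 = 292.
All lines sum to 292.

Yes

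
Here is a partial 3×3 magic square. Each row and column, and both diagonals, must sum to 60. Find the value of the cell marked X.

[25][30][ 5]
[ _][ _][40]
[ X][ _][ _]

Column 3: 5 + 40 + ? = 60, so (3,3) = 15.
The remaining cell in main diagonal is (2,2) = 60 − 40 = 20.
Using anti-diagonal: 5 + 20 + ? → (3,1) = 60 − 25 = 35.

35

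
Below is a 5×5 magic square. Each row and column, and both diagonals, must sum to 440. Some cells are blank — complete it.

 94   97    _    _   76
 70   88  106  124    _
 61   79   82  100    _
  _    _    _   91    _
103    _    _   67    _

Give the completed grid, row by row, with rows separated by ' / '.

94 97 115 58 76 / 70 88 106 124 52 / 61 79 82 100 118 / 112 55 73 91 109 / 103 121 64 67 85

Row 2: 70 + 88 + 106 + 124 + ? = 440, so (2,5) = 52.
Row 3 must total 440; the given cells sum to 322, so (3,5) = 118.
Column 1: 94 + 70 + 61 + 103 + ? = 440, so (4,1) = 112.
Column 4 needs 440; the known cells sum to 382, so (1,4) = 58.
From main diagonal, 440 − (94 + 88 + 82 + 91) gives (5,5) = 85.
Anti-diagonal needs 440; the known cells sum to 385, so (4,2) = 55.
Row 1 must total 440; the given cells sum to 325, so (1,3) = 115.
Column 2 needs 440; the known cells sum to 319, so (5,2) = 121.
Column 5 must total 440; the given cells sum to 331, so (4,5) = 109.
Using row 4: 112 + 55 + 91 + 109 + ? → (4,3) = 440 − 367 = 73.
The remaining cell in row 5 is (5,3) = 440 − 376 = 64.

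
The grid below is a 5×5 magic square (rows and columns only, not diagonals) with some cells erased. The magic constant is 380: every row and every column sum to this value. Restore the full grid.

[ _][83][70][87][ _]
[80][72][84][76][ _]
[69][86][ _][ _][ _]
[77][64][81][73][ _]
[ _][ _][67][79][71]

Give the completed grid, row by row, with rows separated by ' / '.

66 83 70 87 74 / 80 72 84 76 68 / 69 86 78 65 82 / 77 64 81 73 85 / 88 75 67 79 71

Row 2 must total 380; the given cells sum to 312, so (2,5) = 68.
From row 4, 380 − (77 + 64 + 81 + 73) gives (4,5) = 85.
Column 2 must total 380; the given cells sum to 305, so (5,2) = 75.
Using column 3: 70 + 84 + 81 + 67 + ? → (3,3) = 380 − 302 = 78.
Column 4 needs 380; the known cells sum to 315, so (3,4) = 65.
From row 3, 380 − (69 + 86 + 78 + 65) gives (3,5) = 82.
Using row 5: 75 + 67 + 79 + 71 + ? → (5,1) = 380 − 292 = 88.
From column 1, 380 − (80 + 69 + 77 + 88) gives (1,1) = 66.
Column 5 needs 380; the known cells sum to 306, so (1,5) = 74.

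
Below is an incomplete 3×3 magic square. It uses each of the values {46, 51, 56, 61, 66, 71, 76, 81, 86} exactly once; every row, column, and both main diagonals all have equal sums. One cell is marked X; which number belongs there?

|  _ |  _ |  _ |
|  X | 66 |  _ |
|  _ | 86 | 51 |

The 9 entries sum to 594, so each line sums to 594/3 = 198.
Row 3: 86 + 51 + ? = 198, so (3,1) = 61.
The remaining cell in column 2 is (1,2) = 198 − 152 = 46.
The remaining cell in main diagonal is (1,1) = 198 − 117 = 81.
From anti-diagonal, 198 − (66 + 61) gives (1,3) = 71.
Column 1: 81 + 61 + ? = 198, so (2,1) = 56.

56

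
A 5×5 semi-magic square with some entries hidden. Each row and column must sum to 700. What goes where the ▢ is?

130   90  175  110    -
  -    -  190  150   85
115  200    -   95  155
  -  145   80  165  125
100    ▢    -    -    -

160

Row 1 must total 700; the given cells sum to 505, so (1,5) = 195.
The remaining cell in row 3 is (3,3) = 700 − 565 = 135.
Using row 4: 145 + 80 + 165 + 125 + ? → (4,1) = 700 − 515 = 185.
From column 1, 700 − (130 + 115 + 185 + 100) gives (2,1) = 170.
Column 3 needs 700; the known cells sum to 580, so (5,3) = 120.
Column 4: 110 + 150 + 95 + 165 + ? = 700, so (5,4) = 180.
Using column 5: 195 + 85 + 155 + 125 + ? → (5,5) = 700 − 560 = 140.
Row 2 needs 700; the known cells sum to 595, so (2,2) = 105.
From row 5, 700 − (100 + 120 + 180 + 140) gives (5,2) = 160.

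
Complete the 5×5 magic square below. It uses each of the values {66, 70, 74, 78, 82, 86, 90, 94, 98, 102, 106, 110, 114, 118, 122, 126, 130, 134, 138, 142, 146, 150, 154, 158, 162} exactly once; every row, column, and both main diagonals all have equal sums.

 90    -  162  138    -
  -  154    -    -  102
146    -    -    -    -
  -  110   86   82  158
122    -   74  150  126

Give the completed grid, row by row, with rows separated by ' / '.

90 66 162 138 114 / 78 154 130 106 102 / 146 142 118 94 70 / 134 110 86 82 158 / 122 98 74 150 126

The 25 entries sum to 2850, so each line sums to 2850/5 = 570.
Row 4: 110 + 86 + 82 + 158 + ? = 570, so (4,1) = 134.
The remaining cell in row 5 is (5,2) = 570 − 472 = 98.
Column 1: 90 + 146 + 134 + 122 + ? = 570, so (2,1) = 78.
From main diagonal, 570 − (90 + 154 + 82 + 126) gives (3,3) = 118.
Using column 3: 162 + 118 + 86 + 74 + ? → (2,3) = 570 − 440 = 130.
Row 2: 78 + 154 + 130 + 102 + ? = 570, so (2,4) = 106.
Column 4: 138 + 106 + 82 + 150 + ? = 570, so (3,4) = 94.
Anti-diagonal needs 570; the known cells sum to 456, so (1,5) = 114.
Row 1 must total 570; the given cells sum to 504, so (1,2) = 66.
Using column 2: 66 + 154 + 110 + 98 + ? → (3,2) = 570 − 428 = 142.
Column 5 must total 570; the given cells sum to 500, so (3,5) = 70.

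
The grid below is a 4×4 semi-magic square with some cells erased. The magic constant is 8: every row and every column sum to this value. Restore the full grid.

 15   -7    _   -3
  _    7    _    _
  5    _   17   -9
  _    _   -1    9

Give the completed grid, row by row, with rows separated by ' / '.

Row 1 must total 8; the given cells sum to 5, so (1,3) = 3.
Row 3: 5 + 17 + (-9) + ? = 8, so (3,2) = -5.
From column 2, 8 − (-7 + 7 + (-5)) gives (4,2) = 13.
Column 3: 3 + 17 + (-1) + ? = 8, so (2,3) = -11.
From column 4, 8 − (-3 + (-9) + 9) gives (2,4) = 11.
Row 2 must total 8; the given cells sum to 7, so (2,1) = 1.
The remaining cell in row 4 is (4,1) = 8 − 21 = -13.

15 -7 3 -3 / 1 7 -11 11 / 5 -5 17 -9 / -13 13 -1 9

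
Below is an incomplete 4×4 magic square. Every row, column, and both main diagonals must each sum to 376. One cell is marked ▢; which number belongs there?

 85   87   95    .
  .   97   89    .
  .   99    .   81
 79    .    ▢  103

101

Row 1: 85 + 87 + 95 + ? = 376, so (1,4) = 109.
Column 2: 87 + 97 + 99 + ? = 376, so (4,2) = 93.
Column 4 must total 376; the given cells sum to 293, so (2,4) = 83.
Main diagonal must total 376; the given cells sum to 285, so (3,3) = 91.
From row 2, 376 − (97 + 89 + 83) gives (2,1) = 107.
The remaining cell in row 3 is (3,1) = 376 − 271 = 105.
Using row 4: 79 + 93 + 103 + ? → (4,3) = 376 − 275 = 101.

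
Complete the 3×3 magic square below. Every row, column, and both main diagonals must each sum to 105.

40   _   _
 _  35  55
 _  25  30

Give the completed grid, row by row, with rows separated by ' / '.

40 45 20 / 15 35 55 / 50 25 30

From row 2, 105 − (35 + 55) gives (2,1) = 15.
The remaining cell in row 3 is (3,1) = 105 − 55 = 50.
The remaining cell in column 2 is (1,2) = 105 − 60 = 45.
Using column 3: 55 + 30 + ? → (1,3) = 105 − 85 = 20.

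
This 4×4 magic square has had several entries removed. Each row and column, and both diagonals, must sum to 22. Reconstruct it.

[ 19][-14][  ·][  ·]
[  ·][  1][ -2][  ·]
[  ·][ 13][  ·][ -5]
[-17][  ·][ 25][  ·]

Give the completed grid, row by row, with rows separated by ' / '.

19 -14 -11 28 / 16 1 -2 7 / 4 13 10 -5 / -17 22 25 -8

Column 2 must total 22; the given cells sum to 0, so (4,2) = 22.
Using anti-diagonal: -2 + 13 + (-17) + ? → (1,4) = 22 − (-6) = 28.
Row 1 needs 22; the known cells sum to 33, so (1,3) = -11.
Row 4: -17 + 22 + 25 + ? = 22, so (4,4) = -8.
Using column 3: -11 + (-2) + 25 + ? → (3,3) = 22 − 12 = 10.
Column 4: 28 + (-5) + (-8) + ? = 22, so (2,4) = 7.
Using row 2: 1 + (-2) + 7 + ? → (2,1) = 22 − 6 = 16.
The remaining cell in row 3 is (3,1) = 22 − 18 = 4.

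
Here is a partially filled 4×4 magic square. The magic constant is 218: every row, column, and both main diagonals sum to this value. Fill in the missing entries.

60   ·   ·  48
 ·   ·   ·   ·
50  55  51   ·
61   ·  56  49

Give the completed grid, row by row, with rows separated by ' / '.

Row 3 must total 218; the given cells sum to 156, so (3,4) = 62.
The remaining cell in row 4 is (4,2) = 218 − 166 = 52.
From column 1, 218 − (60 + 50 + 61) gives (2,1) = 47.
Column 4 needs 218; the known cells sum to 159, so (2,4) = 59.
The remaining cell in main diagonal is (2,2) = 218 − 160 = 58.
From anti-diagonal, 218 − (48 + 55 + 61) gives (2,3) = 54.
The remaining cell in column 2 is (1,2) = 218 − 165 = 53.
Using column 3: 54 + 51 + 56 + ? → (1,3) = 218 − 161 = 57.

60 53 57 48 / 47 58 54 59 / 50 55 51 62 / 61 52 56 49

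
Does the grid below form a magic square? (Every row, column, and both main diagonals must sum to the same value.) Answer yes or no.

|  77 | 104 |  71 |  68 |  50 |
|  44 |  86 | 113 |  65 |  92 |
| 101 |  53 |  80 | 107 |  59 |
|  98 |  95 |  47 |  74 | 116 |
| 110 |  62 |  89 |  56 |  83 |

No — column 1 sums to 430 but column 3 sums to 400.

Row 1: 77 + 104 + 71 + 68 + 50 = 370.
Row 2: 44 + 86 + 113 + 65 + 92 = 400.
Row 3: 101 + 53 + 80 + 107 + 59 = 400.
Row 4: 98 + 95 + 47 + 74 + 116 = 430.
Row 5: 110 + 62 + 89 + 56 + 83 = 400.
Column 1: 77 + 44 + 101 + 98 + 110 = 430.
Column 2: 104 + 86 + 53 + 95 + 62 = 400.
Column 3: 71 + 113 + 80 + 47 + 89 = 400.
Column 4: 68 + 65 + 107 + 74 + 56 = 370.
Column 5: 50 + 92 + 59 + 116 + 83 = 400.
Main diagonal: 77 + 86 + 80 + 74 + 83 = 400.
Anti-diagonal: 50 + 65 + 80 + 95 + 110 = 400.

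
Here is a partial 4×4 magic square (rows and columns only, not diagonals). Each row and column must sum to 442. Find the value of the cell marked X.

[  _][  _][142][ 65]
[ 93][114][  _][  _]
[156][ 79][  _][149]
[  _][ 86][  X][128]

107

The remaining cell in row 3 is (3,3) = 442 − 384 = 58.
Column 2 must total 442; the given cells sum to 279, so (1,2) = 163.
From column 4, 442 − (65 + 149 + 128) gives (2,4) = 100.
Row 1 needs 442; the known cells sum to 370, so (1,1) = 72.
The remaining cell in row 2 is (2,3) = 442 − 307 = 135.
The remaining cell in column 1 is (4,1) = 442 − 321 = 121.
From column 3, 442 − (142 + 135 + 58) gives (4,3) = 107.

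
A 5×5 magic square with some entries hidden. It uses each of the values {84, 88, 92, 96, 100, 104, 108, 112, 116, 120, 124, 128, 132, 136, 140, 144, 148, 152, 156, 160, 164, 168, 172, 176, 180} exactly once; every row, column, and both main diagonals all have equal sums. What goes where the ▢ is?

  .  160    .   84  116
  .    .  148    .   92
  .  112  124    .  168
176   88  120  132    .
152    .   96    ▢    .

108

The 25 entries sum to 3300, so each line sums to 3300/5 = 660.
Row 4 must total 660; the given cells sum to 516, so (4,5) = 144.
Column 3 must total 660; the given cells sum to 488, so (1,3) = 172.
Column 5: 116 + 92 + 168 + 144 + ? = 660, so (5,5) = 140.
Anti-diagonal: 116 + 124 + 88 + 152 + ? = 660, so (2,4) = 180.
Row 1 needs 660; the known cells sum to 532, so (1,1) = 128.
Main diagonal: 128 + 124 + 132 + 140 + ? = 660, so (2,2) = 136.
Row 2 needs 660; the known cells sum to 556, so (2,1) = 104.
Using column 1: 128 + 104 + 176 + 152 + ? → (3,1) = 660 − 560 = 100.
Column 2 needs 660; the known cells sum to 496, so (5,2) = 164.
Row 3 must total 660; the given cells sum to 504, so (3,4) = 156.
Row 5 needs 660; the known cells sum to 552, so (5,4) = 108.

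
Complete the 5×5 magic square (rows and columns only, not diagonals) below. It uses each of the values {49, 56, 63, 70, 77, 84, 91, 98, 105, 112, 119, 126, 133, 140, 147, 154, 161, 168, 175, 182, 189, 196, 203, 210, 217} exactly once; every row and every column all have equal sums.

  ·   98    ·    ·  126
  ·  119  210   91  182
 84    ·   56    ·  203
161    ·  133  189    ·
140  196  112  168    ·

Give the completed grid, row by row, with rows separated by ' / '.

217 98 154 70 126 / 63 119 210 91 182 / 84 175 56 147 203 / 161 77 133 189 105 / 140 196 112 168 49

The 25 entries sum to 3325, so each line sums to 3325/5 = 665.
Row 2 needs 665; the known cells sum to 602, so (2,1) = 63.
Row 5 needs 665; the known cells sum to 616, so (5,5) = 49.
Column 1 must total 665; the given cells sum to 448, so (1,1) = 217.
Column 3 needs 665; the known cells sum to 511, so (1,3) = 154.
The remaining cell in column 5 is (4,5) = 665 − 560 = 105.
Row 1: 217 + 98 + 154 + 126 + ? = 665, so (1,4) = 70.
Row 4: 161 + 133 + 189 + 105 + ? = 665, so (4,2) = 77.
The remaining cell in column 2 is (3,2) = 665 − 490 = 175.
Column 4 must total 665; the given cells sum to 518, so (3,4) = 147.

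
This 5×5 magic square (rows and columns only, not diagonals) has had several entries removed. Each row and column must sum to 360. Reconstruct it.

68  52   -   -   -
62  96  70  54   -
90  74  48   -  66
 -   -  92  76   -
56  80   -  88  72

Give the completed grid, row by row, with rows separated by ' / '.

68 52 86 60 94 / 62 96 70 54 78 / 90 74 48 82 66 / 84 58 92 76 50 / 56 80 64 88 72

Row 2 needs 360; the known cells sum to 282, so (2,5) = 78.
From row 3, 360 − (90 + 74 + 48 + 66) gives (3,4) = 82.
Using row 5: 56 + 80 + 88 + 72 + ? → (5,3) = 360 − 296 = 64.
Column 1 needs 360; the known cells sum to 276, so (4,1) = 84.
Column 2: 52 + 96 + 74 + 80 + ? = 360, so (4,2) = 58.
The remaining cell in column 3 is (1,3) = 360 − 274 = 86.
Column 4: 54 + 82 + 76 + 88 + ? = 360, so (1,4) = 60.
Using row 1: 68 + 52 + 86 + 60 + ? → (1,5) = 360 − 266 = 94.
Row 4 needs 360; the known cells sum to 310, so (4,5) = 50.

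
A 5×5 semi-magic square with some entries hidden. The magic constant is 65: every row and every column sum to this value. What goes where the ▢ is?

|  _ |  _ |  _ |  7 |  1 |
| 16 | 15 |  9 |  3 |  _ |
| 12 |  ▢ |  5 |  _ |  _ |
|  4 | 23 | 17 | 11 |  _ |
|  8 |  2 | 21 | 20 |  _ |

6

Using row 2: 16 + 15 + 9 + 3 + ? → (2,5) = 65 − 43 = 22.
Row 4 must total 65; the given cells sum to 55, so (4,5) = 10.
Row 5 must total 65; the given cells sum to 51, so (5,5) = 14.
Column 1 must total 65; the given cells sum to 40, so (1,1) = 25.
From column 3, 65 − (9 + 5 + 17 + 21) gives (1,3) = 13.
Column 4 needs 65; the known cells sum to 41, so (3,4) = 24.
Column 5 must total 65; the given cells sum to 47, so (3,5) = 18.
From row 1, 65 − (25 + 13 + 7 + 1) gives (1,2) = 19.
Row 3: 12 + 5 + 24 + 18 + ? = 65, so (3,2) = 6.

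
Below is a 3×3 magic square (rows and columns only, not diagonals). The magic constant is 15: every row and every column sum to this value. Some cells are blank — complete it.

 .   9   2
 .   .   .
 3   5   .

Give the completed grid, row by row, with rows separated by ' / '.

The remaining cell in row 1 is (1,1) = 15 − 11 = 4.
Row 3 needs 15; the known cells sum to 8, so (3,3) = 7.
From column 1, 15 − (4 + 3) gives (2,1) = 8.
The remaining cell in column 2 is (2,2) = 15 − 14 = 1.
Column 3 must total 15; the given cells sum to 9, so (2,3) = 6.

4 9 2 / 8 1 6 / 3 5 7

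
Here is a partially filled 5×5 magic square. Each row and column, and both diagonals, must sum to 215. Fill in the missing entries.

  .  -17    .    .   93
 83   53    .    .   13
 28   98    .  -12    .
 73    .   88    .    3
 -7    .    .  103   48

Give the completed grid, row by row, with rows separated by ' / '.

38 -17 78 23 93 / 83 53 -2 68 13 / 28 98 43 -12 58 / 73 18 88 33 3 / -7 63 8 103 48

The remaining cell in column 1 is (1,1) = 215 − 177 = 38.
Using column 5: 93 + 13 + 3 + 48 + ? → (3,5) = 215 − 157 = 58.
Row 3: 28 + 98 + (-12) + 58 + ? = 215, so (3,3) = 43.
From main diagonal, 215 − (38 + 53 + 43 + 48) gives (4,4) = 33.
Row 4: 73 + 88 + 33 + 3 + ? = 215, so (4,2) = 18.
Column 2 must total 215; the given cells sum to 152, so (5,2) = 63.
Using anti-diagonal: 93 + 43 + 18 + (-7) + ? → (2,4) = 215 − 147 = 68.
From row 2, 215 − (83 + 53 + 68 + 13) gives (2,3) = -2.
The remaining cell in row 5 is (5,3) = 215 − 207 = 8.
Column 3 must total 215; the given cells sum to 137, so (1,3) = 78.
From column 4, 215 − (68 + (-12) + 33 + 103) gives (1,4) = 23.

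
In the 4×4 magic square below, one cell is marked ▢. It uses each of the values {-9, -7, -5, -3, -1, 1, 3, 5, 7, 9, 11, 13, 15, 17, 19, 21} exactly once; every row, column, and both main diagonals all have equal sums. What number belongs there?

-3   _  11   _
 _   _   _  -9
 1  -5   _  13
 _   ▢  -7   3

The 16 entries sum to 96, so each line sums to 96/4 = 24.
From row 3, 24 − (1 + (-5) + 13) gives (3,3) = 15.
Column 3 needs 24; the known cells sum to 19, so (2,3) = 5.
From column 4, 24 − (-9 + 13 + 3) gives (1,4) = 17.
Using main diagonal: -3 + 15 + 3 + ? → (2,2) = 24 − 15 = 9.
Using anti-diagonal: 17 + 5 + (-5) + ? → (4,1) = 24 − 17 = 7.
Row 1: -3 + 11 + 17 + ? = 24, so (1,2) = -1.
The remaining cell in row 2 is (2,1) = 24 − 5 = 19.
The remaining cell in row 4 is (4,2) = 24 − 3 = 21.

21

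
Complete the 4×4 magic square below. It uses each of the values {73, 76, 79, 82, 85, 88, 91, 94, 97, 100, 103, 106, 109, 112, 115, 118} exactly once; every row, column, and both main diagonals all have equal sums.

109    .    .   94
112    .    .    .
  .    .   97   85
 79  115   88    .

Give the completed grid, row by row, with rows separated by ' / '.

The 16 entries sum to 1528, so each line sums to 1528/4 = 382.
Using row 4: 79 + 115 + 88 + ? → (4,4) = 382 − 282 = 100.
Using column 1: 109 + 112 + 79 + ? → (3,1) = 382 − 300 = 82.
The remaining cell in column 4 is (2,4) = 382 − 279 = 103.
Main diagonal needs 382; the known cells sum to 306, so (2,2) = 76.
The remaining cell in row 2 is (2,3) = 382 − 291 = 91.
Row 3 must total 382; the given cells sum to 264, so (3,2) = 118.
Using column 2: 76 + 118 + 115 + ? → (1,2) = 382 − 309 = 73.
Column 3 needs 382; the known cells sum to 276, so (1,3) = 106.

109 73 106 94 / 112 76 91 103 / 82 118 97 85 / 79 115 88 100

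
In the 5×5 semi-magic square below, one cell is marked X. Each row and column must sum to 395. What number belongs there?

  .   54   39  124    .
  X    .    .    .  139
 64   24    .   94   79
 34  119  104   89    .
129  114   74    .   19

From row 3, 395 − (64 + 24 + 94 + 79) gives (3,3) = 134.
Row 4: 34 + 119 + 104 + 89 + ? = 395, so (4,5) = 49.
Row 5 must total 395; the given cells sum to 336, so (5,4) = 59.
The remaining cell in column 2 is (2,2) = 395 − 311 = 84.
Using column 3: 39 + 134 + 104 + 74 + ? → (2,3) = 395 − 351 = 44.
Column 4 needs 395; the known cells sum to 366, so (2,4) = 29.
Column 5 needs 395; the known cells sum to 286, so (1,5) = 109.
The remaining cell in row 1 is (1,1) = 395 − 326 = 69.
The remaining cell in row 2 is (2,1) = 395 − 296 = 99.

99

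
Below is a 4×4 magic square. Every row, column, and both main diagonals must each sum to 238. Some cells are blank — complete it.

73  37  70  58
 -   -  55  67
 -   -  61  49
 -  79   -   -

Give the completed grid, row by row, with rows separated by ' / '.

The remaining cell in column 3 is (4,3) = 238 − 186 = 52.
The remaining cell in column 4 is (4,4) = 238 − 174 = 64.
The remaining cell in main diagonal is (2,2) = 238 − 198 = 40.
From row 2, 238 − (40 + 55 + 67) gives (2,1) = 76.
Row 4 needs 238; the known cells sum to 195, so (4,1) = 43.
The remaining cell in column 1 is (3,1) = 238 − 192 = 46.
Column 2 must total 238; the given cells sum to 156, so (3,2) = 82.

73 37 70 58 / 76 40 55 67 / 46 82 61 49 / 43 79 52 64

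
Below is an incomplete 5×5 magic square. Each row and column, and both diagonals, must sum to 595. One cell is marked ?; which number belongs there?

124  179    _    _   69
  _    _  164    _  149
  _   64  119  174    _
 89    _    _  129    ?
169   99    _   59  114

Row 5 must total 595; the given cells sum to 441, so (5,3) = 154.
Main diagonal must total 595; the given cells sum to 486, so (2,2) = 109.
Using column 2: 179 + 109 + 64 + 99 + ? → (4,2) = 595 − 451 = 144.
Using anti-diagonal: 69 + 119 + 144 + 169 + ? → (2,4) = 595 − 501 = 94.
The remaining cell in row 2 is (2,1) = 595 − 516 = 79.
From column 1, 595 − (124 + 79 + 89 + 169) gives (3,1) = 134.
The remaining cell in column 4 is (1,4) = 595 − 456 = 139.
Row 1 needs 595; the known cells sum to 511, so (1,3) = 84.
From row 3, 595 − (134 + 64 + 119 + 174) gives (3,5) = 104.
Column 3 must total 595; the given cells sum to 521, so (4,3) = 74.
The remaining cell in column 5 is (4,5) = 595 − 436 = 159.

159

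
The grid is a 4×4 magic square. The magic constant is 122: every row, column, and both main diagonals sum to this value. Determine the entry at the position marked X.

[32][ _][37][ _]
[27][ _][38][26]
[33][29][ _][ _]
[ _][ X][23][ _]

34

Row 2 must total 122; the given cells sum to 91, so (2,2) = 31.
The remaining cell in column 1 is (4,1) = 122 − 92 = 30.
Column 3 must total 122; the given cells sum to 98, so (3,3) = 24.
Using main diagonal: 32 + 31 + 24 + ? → (4,4) = 122 − 87 = 35.
Anti-diagonal needs 122; the known cells sum to 97, so (1,4) = 25.
Row 1 must total 122; the given cells sum to 94, so (1,2) = 28.
From row 3, 122 − (33 + 29 + 24) gives (3,4) = 36.
From row 4, 122 − (30 + 23 + 35) gives (4,2) = 34.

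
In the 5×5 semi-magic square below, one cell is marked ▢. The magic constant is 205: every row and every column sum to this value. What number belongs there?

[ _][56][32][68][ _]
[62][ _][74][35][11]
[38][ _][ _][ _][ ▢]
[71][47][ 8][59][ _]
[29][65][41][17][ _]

77

The remaining cell in row 2 is (2,2) = 205 − 182 = 23.
Using row 4: 71 + 47 + 8 + 59 + ? → (4,5) = 205 − 185 = 20.
Using row 5: 29 + 65 + 41 + 17 + ? → (5,5) = 205 − 152 = 53.
From column 1, 205 − (62 + 38 + 71 + 29) gives (1,1) = 5.
Column 2 needs 205; the known cells sum to 191, so (3,2) = 14.
Column 3: 32 + 74 + 8 + 41 + ? = 205, so (3,3) = 50.
Column 4 must total 205; the given cells sum to 179, so (3,4) = 26.
From row 1, 205 − (5 + 56 + 32 + 68) gives (1,5) = 44.
Row 3 must total 205; the given cells sum to 128, so (3,5) = 77.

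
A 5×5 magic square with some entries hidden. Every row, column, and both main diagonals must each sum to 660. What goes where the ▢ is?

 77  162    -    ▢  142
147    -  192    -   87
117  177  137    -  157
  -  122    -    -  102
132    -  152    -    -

Row 3 needs 660; the known cells sum to 588, so (3,4) = 72.
The remaining cell in column 1 is (4,1) = 660 − 473 = 187.
From column 5, 660 − (142 + 87 + 157 + 102) gives (5,5) = 172.
Anti-diagonal must total 660; the given cells sum to 533, so (2,4) = 127.
Using row 2: 147 + 192 + 127 + 87 + ? → (2,2) = 660 − 553 = 107.
Using column 2: 162 + 107 + 177 + 122 + ? → (5,2) = 660 − 568 = 92.
From main diagonal, 660 − (77 + 107 + 137 + 172) gives (4,4) = 167.
Using row 4: 187 + 122 + 167 + 102 + ? → (4,3) = 660 − 578 = 82.
The remaining cell in row 5 is (5,4) = 660 − 548 = 112.
Column 3 must total 660; the given cells sum to 563, so (1,3) = 97.
The remaining cell in column 4 is (1,4) = 660 − 478 = 182.

182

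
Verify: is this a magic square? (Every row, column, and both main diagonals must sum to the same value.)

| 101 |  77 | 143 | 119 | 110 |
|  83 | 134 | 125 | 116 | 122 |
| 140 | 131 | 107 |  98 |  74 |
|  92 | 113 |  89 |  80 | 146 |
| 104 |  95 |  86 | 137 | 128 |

No — column 3 sums to 550 but row 2 sums to 580.

Row 1: 101 + 77 + 143 + 119 + 110 = 550.
Row 2: 83 + 134 + 125 + 116 + 122 = 580.
Row 3: 140 + 131 + 107 + 98 + 74 = 550.
Row 4: 92 + 113 + 89 + 80 + 146 = 520.
Row 5: 104 + 95 + 86 + 137 + 128 = 550.
Column 1: 101 + 83 + 140 + 92 + 104 = 520.
Column 2: 77 + 134 + 131 + 113 + 95 = 550.
Column 3: 143 + 125 + 107 + 89 + 86 = 550.
Column 4: 119 + 116 + 98 + 80 + 137 = 550.
Column 5: 110 + 122 + 74 + 146 + 128 = 580.
Main diagonal: 101 + 134 + 107 + 80 + 128 = 550.
Anti-diagonal: 110 + 116 + 107 + 113 + 104 = 550.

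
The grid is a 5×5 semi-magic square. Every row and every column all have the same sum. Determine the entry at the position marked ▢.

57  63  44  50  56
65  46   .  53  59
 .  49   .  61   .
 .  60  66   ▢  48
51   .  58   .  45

Row 1 is complete and sums to 270; that is the magic constant.
Row 2 must total 270; the given cells sum to 223, so (2,3) = 47.
Column 2 must total 270; the given cells sum to 218, so (5,2) = 52.
Column 3 must total 270; the given cells sum to 215, so (3,3) = 55.
Column 5 must total 270; the given cells sum to 208, so (3,5) = 62.
Row 3 must total 270; the given cells sum to 227, so (3,1) = 43.
Row 5 needs 270; the known cells sum to 206, so (5,4) = 64.
Column 1 needs 270; the known cells sum to 216, so (4,1) = 54.
Column 4: 50 + 53 + 61 + 64 + ? = 270, so (4,4) = 42.

42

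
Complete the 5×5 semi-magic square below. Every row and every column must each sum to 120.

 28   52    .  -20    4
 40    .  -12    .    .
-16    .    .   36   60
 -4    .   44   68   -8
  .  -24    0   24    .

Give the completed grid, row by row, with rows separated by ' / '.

28 52 56 -20 4 / 40 64 -12 12 16 / -16 8 32 36 60 / -4 20 44 68 -8 / 72 -24 0 24 48

Using row 1: 28 + 52 + (-20) + 4 + ? → (1,3) = 120 − 64 = 56.
Row 4 must total 120; the given cells sum to 100, so (4,2) = 20.
From column 1, 120 − (28 + 40 + (-16) + (-4)) gives (5,1) = 72.
Column 3 must total 120; the given cells sum to 88, so (3,3) = 32.
Column 4 must total 120; the given cells sum to 108, so (2,4) = 12.
Row 3: -16 + 32 + 36 + 60 + ? = 120, so (3,2) = 8.
The remaining cell in row 5 is (5,5) = 120 − 72 = 48.
Column 2 needs 120; the known cells sum to 56, so (2,2) = 64.
Column 5: 4 + 60 + (-8) + 48 + ? = 120, so (2,5) = 16.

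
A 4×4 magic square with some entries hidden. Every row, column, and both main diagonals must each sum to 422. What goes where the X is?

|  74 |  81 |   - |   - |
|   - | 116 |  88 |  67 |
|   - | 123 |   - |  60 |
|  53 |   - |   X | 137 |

Row 2 needs 422; the known cells sum to 271, so (2,1) = 151.
From column 1, 422 − (74 + 151 + 53) gives (3,1) = 144.
Column 2 needs 422; the known cells sum to 320, so (4,2) = 102.
The remaining cell in column 4 is (1,4) = 422 − 264 = 158.
Main diagonal needs 422; the known cells sum to 327, so (3,3) = 95.
Row 1 needs 422; the known cells sum to 313, so (1,3) = 109.
Row 4: 53 + 102 + 137 + ? = 422, so (4,3) = 130.

130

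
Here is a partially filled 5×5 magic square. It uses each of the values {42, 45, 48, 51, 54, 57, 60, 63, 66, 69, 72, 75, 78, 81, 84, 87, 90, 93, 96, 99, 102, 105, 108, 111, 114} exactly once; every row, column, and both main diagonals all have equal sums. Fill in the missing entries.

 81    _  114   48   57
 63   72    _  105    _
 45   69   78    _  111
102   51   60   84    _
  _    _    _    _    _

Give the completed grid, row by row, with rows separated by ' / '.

81 90 114 48 57 / 63 72 96 105 54 / 45 69 78 87 111 / 102 51 60 84 93 / 99 108 42 66 75

The 25 entries sum to 1950, so each line sums to 1950/5 = 390.
The remaining cell in row 1 is (1,2) = 390 − 300 = 90.
The remaining cell in row 3 is (3,4) = 390 − 303 = 87.
Row 4: 102 + 51 + 60 + 84 + ? = 390, so (4,5) = 93.
Column 1 needs 390; the known cells sum to 291, so (5,1) = 99.
From column 2, 390 − (90 + 72 + 69 + 51) gives (5,2) = 108.
Column 4: 48 + 105 + 87 + 84 + ? = 390, so (5,4) = 66.
Using main diagonal: 81 + 72 + 78 + 84 + ? → (5,5) = 390 − 315 = 75.
From row 5, 390 − (99 + 108 + 66 + 75) gives (5,3) = 42.
The remaining cell in column 3 is (2,3) = 390 − 294 = 96.
Column 5 needs 390; the known cells sum to 336, so (2,5) = 54.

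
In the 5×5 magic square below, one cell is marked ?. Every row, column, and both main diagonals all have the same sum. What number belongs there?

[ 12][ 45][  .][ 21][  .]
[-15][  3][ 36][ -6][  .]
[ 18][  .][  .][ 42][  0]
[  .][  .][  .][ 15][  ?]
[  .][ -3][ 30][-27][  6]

Column 4 is complete and sums to 45; that is the magic constant.
Using row 2: -15 + 3 + 36 + (-6) + ? → (2,5) = 45 − 18 = 27.
Row 5: -3 + 30 + (-27) + 6 + ? = 45, so (5,1) = 39.
Column 1 must total 45; the given cells sum to 54, so (4,1) = -9.
From main diagonal, 45 − (12 + 3 + 15 + 6) gives (3,3) = 9.
Using row 3: 18 + 9 + 42 + 0 + ? → (3,2) = 45 − 69 = -24.
Column 2 must total 45; the given cells sum to 21, so (4,2) = 24.
Anti-diagonal must total 45; the given cells sum to 66, so (1,5) = -21.
From row 1, 45 − (12 + 45 + 21 + (-21)) gives (1,3) = -12.
Column 3 must total 45; the given cells sum to 63, so (4,3) = -18.
Using column 5: -21 + 27 + 0 + 6 + ? → (4,5) = 45 − 12 = 33.

33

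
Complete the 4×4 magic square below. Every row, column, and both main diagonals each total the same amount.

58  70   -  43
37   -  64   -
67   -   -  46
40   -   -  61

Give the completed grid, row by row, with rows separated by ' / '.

58 70 31 43 / 37 49 64 52 / 67 55 34 46 / 40 28 73 61

Column 1 is already complete: 58 + 37 + 67 + 40 = 202, so that is the magic constant.
Row 1: 58 + 70 + 43 + ? = 202, so (1,3) = 31.
Column 4: 43 + 46 + 61 + ? = 202, so (2,4) = 52.
From anti-diagonal, 202 − (43 + 64 + 40) gives (3,2) = 55.
Row 2 needs 202; the known cells sum to 153, so (2,2) = 49.
Row 3 must total 202; the given cells sum to 168, so (3,3) = 34.
Column 2 must total 202; the given cells sum to 174, so (4,2) = 28.
Column 3 needs 202; the known cells sum to 129, so (4,3) = 73.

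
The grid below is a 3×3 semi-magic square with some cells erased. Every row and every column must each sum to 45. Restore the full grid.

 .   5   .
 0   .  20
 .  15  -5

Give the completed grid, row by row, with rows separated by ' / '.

10 5 30 / 0 25 20 / 35 15 -5

Row 2: 0 + 20 + ? = 45, so (2,2) = 25.
From row 3, 45 − (15 + (-5)) gives (3,1) = 35.
The remaining cell in column 1 is (1,1) = 45 − 35 = 10.
From column 3, 45 − (20 + (-5)) gives (1,3) = 30.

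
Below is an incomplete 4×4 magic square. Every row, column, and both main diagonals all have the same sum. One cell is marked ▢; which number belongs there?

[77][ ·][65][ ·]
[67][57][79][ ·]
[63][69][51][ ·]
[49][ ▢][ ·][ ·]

Column 1 is complete and sums to 256; that is the magic constant.
Row 2 must total 256; the given cells sum to 203, so (2,4) = 53.
Row 3: 63 + 69 + 51 + ? = 256, so (3,4) = 73.
From column 3, 256 − (65 + 79 + 51) gives (4,3) = 61.
The remaining cell in main diagonal is (4,4) = 256 − 185 = 71.
Using anti-diagonal: 79 + 69 + 49 + ? → (1,4) = 256 − 197 = 59.
Using row 1: 77 + 65 + 59 + ? → (1,2) = 256 − 201 = 55.
Row 4: 49 + 61 + 71 + ? = 256, so (4,2) = 75.

75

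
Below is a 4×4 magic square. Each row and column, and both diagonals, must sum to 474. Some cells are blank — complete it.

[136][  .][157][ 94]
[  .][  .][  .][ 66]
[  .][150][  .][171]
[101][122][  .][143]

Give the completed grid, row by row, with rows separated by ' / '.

136 87 157 94 / 164 115 129 66 / 73 150 80 171 / 101 122 108 143

Row 1 needs 474; the known cells sum to 387, so (1,2) = 87.
Using row 4: 101 + 122 + 143 + ? → (4,3) = 474 − 366 = 108.
From column 2, 474 − (87 + 150 + 122) gives (2,2) = 115.
Main diagonal needs 474; the known cells sum to 394, so (3,3) = 80.
From anti-diagonal, 474 − (94 + 150 + 101) gives (2,3) = 129.
The remaining cell in row 2 is (2,1) = 474 − 310 = 164.
From row 3, 474 − (150 + 80 + 171) gives (3,1) = 73.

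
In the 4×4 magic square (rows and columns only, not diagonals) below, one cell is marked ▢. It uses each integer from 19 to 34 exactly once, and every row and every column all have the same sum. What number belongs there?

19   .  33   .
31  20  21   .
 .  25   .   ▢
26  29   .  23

27

The entries are 19 through 34, which sum to 424, so each line sums to 424/4 = 106.
Row 2 must total 106; the given cells sum to 72, so (2,4) = 34.
From row 4, 106 − (26 + 29 + 23) gives (4,3) = 28.
Column 1: 19 + 31 + 26 + ? = 106, so (3,1) = 30.
Column 2: 20 + 25 + 29 + ? = 106, so (1,2) = 32.
From column 3, 106 − (33 + 21 + 28) gives (3,3) = 24.
Using row 1: 19 + 32 + 33 + ? → (1,4) = 106 − 84 = 22.
From row 3, 106 − (30 + 25 + 24) gives (3,4) = 27.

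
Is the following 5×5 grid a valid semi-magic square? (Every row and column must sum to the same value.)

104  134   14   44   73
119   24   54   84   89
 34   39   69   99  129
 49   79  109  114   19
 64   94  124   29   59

No — row 1 sums to 369 but column 1 sums to 370.

Row 1: 104 + 134 + 14 + 44 + 73 = 369.
Row 2: 119 + 24 + 54 + 84 + 89 = 370.
Row 3: 34 + 39 + 69 + 99 + 129 = 370.
Row 4: 49 + 79 + 109 + 114 + 19 = 370.
Row 5: 64 + 94 + 124 + 29 + 59 = 370.
Column 1: 104 + 119 + 34 + 49 + 64 = 370.
Column 2: 134 + 24 + 39 + 79 + 94 = 370.
Column 3: 14 + 54 + 69 + 109 + 124 = 370.
Column 4: 44 + 84 + 99 + 114 + 29 = 370.
Column 5: 73 + 89 + 129 + 19 + 59 = 369.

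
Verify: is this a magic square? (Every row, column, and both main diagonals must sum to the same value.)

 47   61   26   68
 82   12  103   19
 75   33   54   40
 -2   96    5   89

No — column 4 sums to 216 but column 1 sums to 202.

Row 1: 47 + 61 + 26 + 68 = 202.
Row 2: 82 + 12 + 103 + 19 = 216.
Row 3: 75 + 33 + 54 + 40 = 202.
Row 4: -2 + 96 + 5 + 89 = 188.
Column 1: 47 + 82 + 75 + (-2) = 202.
Column 2: 61 + 12 + 33 + 96 = 202.
Column 3: 26 + 103 + 54 + 5 = 188.
Column 4: 68 + 19 + 40 + 89 = 216.
Main diagonal: 47 + 12 + 54 + 89 = 202.
Anti-diagonal: 68 + 103 + 33 + (-2) = 202.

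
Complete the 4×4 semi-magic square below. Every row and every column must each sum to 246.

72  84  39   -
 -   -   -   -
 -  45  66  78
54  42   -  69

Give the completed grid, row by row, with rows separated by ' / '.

Row 1 must total 246; the given cells sum to 195, so (1,4) = 51.
Using row 3: 45 + 66 + 78 + ? → (3,1) = 246 − 189 = 57.
The remaining cell in row 4 is (4,3) = 246 − 165 = 81.
Column 1 needs 246; the known cells sum to 183, so (2,1) = 63.
Column 2 needs 246; the known cells sum to 171, so (2,2) = 75.
Column 3 needs 246; the known cells sum to 186, so (2,3) = 60.
The remaining cell in column 4 is (2,4) = 246 − 198 = 48.

72 84 39 51 / 63 75 60 48 / 57 45 66 78 / 54 42 81 69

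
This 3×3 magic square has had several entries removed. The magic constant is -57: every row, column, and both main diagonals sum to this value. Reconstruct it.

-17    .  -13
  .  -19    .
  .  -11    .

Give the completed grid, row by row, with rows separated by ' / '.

-17 -27 -13 / -15 -19 -23 / -25 -11 -21

The remaining cell in row 1 is (1,2) = -57 − (-30) = -27.
Main diagonal: -17 + (-19) + ? = -57, so (3,3) = -21.
Using anti-diagonal: -13 + (-19) + ? → (3,1) = -57 − (-32) = -25.
Column 1 must total -57; the given cells sum to -42, so (2,1) = -15.
Using column 3: -13 + (-21) + ? → (2,3) = -57 − (-34) = -23.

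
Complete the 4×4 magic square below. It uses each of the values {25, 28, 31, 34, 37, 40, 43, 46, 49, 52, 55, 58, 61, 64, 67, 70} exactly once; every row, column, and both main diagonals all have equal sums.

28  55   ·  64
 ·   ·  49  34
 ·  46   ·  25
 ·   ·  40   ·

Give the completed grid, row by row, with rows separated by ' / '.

28 55 43 64 / 70 37 49 34 / 61 46 58 25 / 31 52 40 67

The 16 entries sum to 760, so each line sums to 760/4 = 190.
Using row 1: 28 + 55 + 64 + ? → (1,3) = 190 − 147 = 43.
Column 3: 43 + 49 + 40 + ? = 190, so (3,3) = 58.
From column 4, 190 − (64 + 34 + 25) gives (4,4) = 67.
The remaining cell in main diagonal is (2,2) = 190 − 153 = 37.
Anti-diagonal: 64 + 49 + 46 + ? = 190, so (4,1) = 31.
From row 2, 190 − (37 + 49 + 34) gives (2,1) = 70.
Row 3 must total 190; the given cells sum to 129, so (3,1) = 61.
Using row 4: 31 + 40 + 67 + ? → (4,2) = 190 − 138 = 52.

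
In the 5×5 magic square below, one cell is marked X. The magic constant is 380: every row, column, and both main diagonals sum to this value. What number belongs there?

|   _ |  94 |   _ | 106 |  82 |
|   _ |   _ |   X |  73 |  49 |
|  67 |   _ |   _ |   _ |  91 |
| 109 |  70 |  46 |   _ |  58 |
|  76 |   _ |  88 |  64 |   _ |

Row 4 needs 380; the known cells sum to 283, so (4,4) = 97.
Using column 4: 106 + 73 + 97 + 64 + ? → (3,4) = 380 − 340 = 40.
Column 5 needs 380; the known cells sum to 280, so (5,5) = 100.
Anti-diagonal must total 380; the given cells sum to 301, so (3,3) = 79.
The remaining cell in row 3 is (3,2) = 380 − 277 = 103.
The remaining cell in row 5 is (5,2) = 380 − 328 = 52.
Column 2 must total 380; the given cells sum to 319, so (2,2) = 61.
From main diagonal, 380 − (61 + 79 + 97 + 100) gives (1,1) = 43.
The remaining cell in row 1 is (1,3) = 380 − 325 = 55.
The remaining cell in column 1 is (2,1) = 380 − 295 = 85.
Column 3 must total 380; the given cells sum to 268, so (2,3) = 112.

112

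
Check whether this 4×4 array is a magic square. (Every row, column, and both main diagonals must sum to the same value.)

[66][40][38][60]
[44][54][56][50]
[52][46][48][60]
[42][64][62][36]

No — row 3 sums to 206 but row 2 sums to 204.

Row 1: 66 + 40 + 38 + 60 = 204.
Row 2: 44 + 54 + 56 + 50 = 204.
Row 3: 52 + 46 + 48 + 60 = 206.
Row 4: 42 + 64 + 62 + 36 = 204.
Column 1: 66 + 44 + 52 + 42 = 204.
Column 2: 40 + 54 + 46 + 64 = 204.
Column 3: 38 + 56 + 48 + 62 = 204.
Column 4: 60 + 50 + 60 + 36 = 206.
Main diagonal: 66 + 54 + 48 + 36 = 204.
Anti-diagonal: 60 + 56 + 46 + 42 = 204.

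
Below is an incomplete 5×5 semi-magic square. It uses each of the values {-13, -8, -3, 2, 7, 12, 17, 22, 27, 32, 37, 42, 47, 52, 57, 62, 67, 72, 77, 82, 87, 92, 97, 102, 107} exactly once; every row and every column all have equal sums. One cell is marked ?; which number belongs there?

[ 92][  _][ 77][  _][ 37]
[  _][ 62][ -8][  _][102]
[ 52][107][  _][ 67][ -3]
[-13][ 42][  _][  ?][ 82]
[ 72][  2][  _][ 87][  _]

The 25 entries sum to 1175, so each line sums to 1175/5 = 235.
Row 3: 52 + 107 + 67 + (-3) + ? = 235, so (3,3) = 12.
From column 1, 235 − (92 + 52 + (-13) + 72) gives (2,1) = 32.
Column 2 must total 235; the given cells sum to 213, so (1,2) = 22.
Column 5 must total 235; the given cells sum to 218, so (5,5) = 17.
From row 1, 235 − (92 + 22 + 77 + 37) gives (1,4) = 7.
Using row 2: 32 + 62 + (-8) + 102 + ? → (2,4) = 235 − 188 = 47.
Row 5 needs 235; the known cells sum to 178, so (5,3) = 57.
The remaining cell in column 3 is (4,3) = 235 − 138 = 97.
Column 4: 7 + 47 + 67 + 87 + ? = 235, so (4,4) = 27.

27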